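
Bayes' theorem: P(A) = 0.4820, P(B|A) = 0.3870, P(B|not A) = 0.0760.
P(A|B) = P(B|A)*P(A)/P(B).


P(B) = P(B|A)*P(A) + P(B|A')*P(A')
= 0.3870*0.4820 + 0.0760*0.5180
= 0.186534 + 0.039368 = 0.225902
P(A|B) = 0.186534/0.225902 = 0.8257

P(A|B) = 0.8257


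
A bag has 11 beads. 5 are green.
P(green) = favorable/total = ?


P = 5/11 = 0.4545

P = 0.4545


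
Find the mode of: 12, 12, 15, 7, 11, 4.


Frequencies: 4:1, 7:1, 11:1, 12:2, 15:1
Max frequency = 2
Mode = 12

Mode = 12


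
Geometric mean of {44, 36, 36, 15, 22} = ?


Product = 44 × 36 × 36 × 15 × 22 = 18817920
GM = 18817920^(1/5) = 28.5046

GM = 28.5046


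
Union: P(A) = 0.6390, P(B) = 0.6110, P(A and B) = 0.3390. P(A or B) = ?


P(A∪B) = 0.6390 + 0.6110 - 0.3390
= 1.2500 - 0.3390
= 0.9110

P(A∪B) = 0.9110


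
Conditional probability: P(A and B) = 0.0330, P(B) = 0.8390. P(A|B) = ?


P(A|B) = 0.0330/0.8390 = 0.0393

P(A|B) = 0.0393


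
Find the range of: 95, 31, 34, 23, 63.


Max = 95, Min = 23
Range = 95 - 23 = 72

Range = 72


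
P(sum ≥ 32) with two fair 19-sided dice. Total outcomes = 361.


Total outcomes = 19×19 = 361
Favorable (sum ≥ 32): 28
P = 28/361 = 0.0776

P = 0.0776


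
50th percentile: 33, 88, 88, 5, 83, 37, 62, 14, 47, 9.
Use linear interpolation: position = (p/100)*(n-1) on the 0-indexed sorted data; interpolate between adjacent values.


Sorted: 5, 9, 14, 33, 37, 47, 62, 83, 88, 88
n = 10
Index = 50/100 * 9 = 4.5000
Lower = data[4] = 37, Upper = data[5] = 47
P50 = 37 + 0.5000*(10) = 42.0000

P50 = 42.0000


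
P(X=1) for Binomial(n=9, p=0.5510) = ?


C(9,1) = 9
p^1 = 0.551000
(1-p)^8 = 0.001652
P = 9 * 0.551000 * 0.001652 = 0.0082

P(X=1) = 0.0082


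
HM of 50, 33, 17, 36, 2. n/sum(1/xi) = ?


Sum of reciprocals = 1/50 + 1/33 + 1/17 + 1/36 + 1/2 = 0.636904
HM = 5/0.636904 = 7.8505

HM = 7.8505


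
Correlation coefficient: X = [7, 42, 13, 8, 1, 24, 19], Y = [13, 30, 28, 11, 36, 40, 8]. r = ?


Mean X = 16.2857, Mean Y = 23.7143
SD X = 12.690990, SD Y = 11.936909
Cov = 35.367347
r = 35.367347/(12.690990*11.936909) = 0.2335

r = 0.2335


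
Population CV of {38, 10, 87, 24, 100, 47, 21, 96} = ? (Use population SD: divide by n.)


Mean = 52.8750
SD = 33.8911
CV = (33.8911/52.8750)*100 = 64.0967%

CV = 64.0967%


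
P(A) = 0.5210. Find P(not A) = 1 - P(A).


P(not A) = 1 - 0.5210 = 0.4790

P(not A) = 0.4790


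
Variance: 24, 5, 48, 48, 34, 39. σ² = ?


Mean = 33.0000
Squared deviations: 81.0000, 784.0000, 225.0000, 225.0000, 1.0000, 36.0000
Sum = 1352.0000
Variance = 1352.0000/6 = 225.3333

Variance = 225.3333


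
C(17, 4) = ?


C(17,4) = 17!/(4! × 13!)
= 355687428096000/(24 × 6227020800)
= 2380

C(17,4) = 2380


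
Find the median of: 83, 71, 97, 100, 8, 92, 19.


Sorted: 8, 19, 71, 83, 92, 97, 100
n = 7 (odd)
Middle value = 83

Median = 83


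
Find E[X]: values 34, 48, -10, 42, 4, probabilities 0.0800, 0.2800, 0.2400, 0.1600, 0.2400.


E[X] = 34*0.0800 + 48*0.2800 - 10*0.2400 + 42*0.1600 + 4*0.2400
= 2.7200 + 13.4400 - 2.4000 + 6.7200 + 0.9600
= 21.4400

E[X] = 21.4400


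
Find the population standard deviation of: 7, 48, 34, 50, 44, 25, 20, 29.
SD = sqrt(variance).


Mean = 32.1250
Variance = 194.3594
SD = sqrt(194.3594) = 13.9413

SD = 13.9413


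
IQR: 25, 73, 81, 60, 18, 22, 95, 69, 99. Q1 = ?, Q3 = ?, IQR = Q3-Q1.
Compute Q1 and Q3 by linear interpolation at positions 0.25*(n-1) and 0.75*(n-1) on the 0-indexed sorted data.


Sorted: 18, 22, 25, 60, 69, 73, 81, 95, 99
Q1 (25th %ile) = 25.0000
Q3 (75th %ile) = 81.0000
IQR = 81.0000 - 25.0000 = 56.0000

IQR = 56.0000


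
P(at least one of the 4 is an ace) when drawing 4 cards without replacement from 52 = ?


P(at least one) = 1 - P(none)
P(none) = (48/52) × (47/51) × (46/50) × (45/49) = 0.718737
P(at least one) = 1 - 0.718737 = 0.2813

P = 0.2813


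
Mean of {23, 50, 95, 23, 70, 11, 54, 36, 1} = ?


Sum = 23 + 50 + 95 + 23 + 70 + 11 + 54 + 36 + 1 = 363
n = 9
Mean = 363/9 = 40.3333

Mean = 40.3333


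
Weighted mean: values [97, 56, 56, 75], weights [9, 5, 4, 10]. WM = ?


Numerator = 97*9 + 56*5 + 56*4 + 75*10 = 2127
Denominator = 9 + 5 + 4 + 10 = 28
WM = 2127/28 = 75.9643

WM = 75.9643


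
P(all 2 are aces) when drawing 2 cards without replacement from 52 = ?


P(all aces) = (4/52) × (3/51)
= 0.0045

P = 0.0045


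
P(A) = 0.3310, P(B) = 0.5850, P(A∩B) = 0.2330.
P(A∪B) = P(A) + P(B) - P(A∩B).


P(A∪B) = 0.3310 + 0.5850 - 0.2330
= 0.9160 - 0.2330
= 0.6830

P(A∪B) = 0.6830


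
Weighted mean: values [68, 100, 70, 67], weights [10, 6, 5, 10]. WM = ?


Numerator = 68*10 + 100*6 + 70*5 + 67*10 = 2300
Denominator = 10 + 6 + 5 + 10 = 31
WM = 2300/31 = 74.1935

WM = 74.1935


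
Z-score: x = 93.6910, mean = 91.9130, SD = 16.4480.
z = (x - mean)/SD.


z = (93.6910 - 91.9130)/16.4480
= 1.7780/16.4480
= 0.1081

z = 0.1081


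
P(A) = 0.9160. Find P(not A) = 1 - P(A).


P(not A) = 1 - 0.9160 = 0.0840

P(not A) = 0.0840


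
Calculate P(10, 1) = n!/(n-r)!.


P(10,1) = 10!/9!
= 3628800/362880
= 10

P(10,1) = 10


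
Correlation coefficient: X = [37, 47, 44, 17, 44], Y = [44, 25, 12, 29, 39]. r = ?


Mean X = 37.8000, Mean Y = 29.8000
SD X = 10.906879, SD Y = 11.196428
Cov = -18.440000
r = -18.440000/(10.906879*11.196428) = -0.1510

r = -0.1510


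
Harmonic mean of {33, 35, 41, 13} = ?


Sum of reciprocals = 1/33 + 1/35 + 1/41 + 1/13 = 0.160188
HM = 4/0.160188 = 24.9707

HM = 24.9707


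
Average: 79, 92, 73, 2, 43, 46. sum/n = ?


Sum = 79 + 92 + 73 + 2 + 43 + 46 = 335
n = 6
Mean = 335/6 = 55.8333

Mean = 55.8333


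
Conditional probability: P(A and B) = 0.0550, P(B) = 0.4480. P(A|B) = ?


P(A|B) = 0.0550/0.4480 = 0.1228

P(A|B) = 0.1228


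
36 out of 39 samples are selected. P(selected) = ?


P = 36/39 = 0.9231

P = 0.9231


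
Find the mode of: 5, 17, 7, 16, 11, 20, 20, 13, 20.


Frequencies: 5:1, 7:1, 11:1, 13:1, 16:1, 17:1, 20:3
Max frequency = 3
Mode = 20

Mode = 20


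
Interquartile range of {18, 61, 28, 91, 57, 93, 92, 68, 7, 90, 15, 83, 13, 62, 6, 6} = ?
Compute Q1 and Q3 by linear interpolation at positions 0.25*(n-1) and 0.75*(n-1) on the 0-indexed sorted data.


Sorted: 6, 6, 7, 13, 15, 18, 28, 57, 61, 62, 68, 83, 90, 91, 92, 93
Q1 (25th %ile) = 14.5000
Q3 (75th %ile) = 84.7500
IQR = 84.7500 - 14.5000 = 70.2500

IQR = 70.2500


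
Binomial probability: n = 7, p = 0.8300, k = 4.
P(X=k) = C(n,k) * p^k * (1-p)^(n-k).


C(7,4) = 35
p^4 = 0.474583
(1-p)^3 = 0.004913
P = 35 * 0.474583 * 0.004913 = 0.0816

P(X=4) = 0.0816


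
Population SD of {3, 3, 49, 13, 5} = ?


Mean = 14.6000
Variance = 309.4400
SD = sqrt(309.4400) = 17.5909

SD = 17.5909


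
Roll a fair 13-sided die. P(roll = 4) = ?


Favorable outcomes (roll = 4): 1
Total outcomes = 13
P = 1/13 = 0.0769

P = 0.0769


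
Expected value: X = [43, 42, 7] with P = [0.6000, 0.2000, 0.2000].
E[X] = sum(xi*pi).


E[X] = 43*0.6000 + 42*0.2000 + 7*0.2000
= 25.8000 + 8.4000 + 1.4000
= 35.6000

E[X] = 35.6000


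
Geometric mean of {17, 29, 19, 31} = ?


Product = 17 × 29 × 19 × 31 = 290377
GM = 290377^(1/4) = 23.2135

GM = 23.2135


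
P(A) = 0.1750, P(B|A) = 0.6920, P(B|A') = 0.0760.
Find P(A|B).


P(B) = P(B|A)*P(A) + P(B|A')*P(A')
= 0.6920*0.1750 + 0.0760*0.8250
= 0.121100 + 0.062700 = 0.183800
P(A|B) = 0.121100/0.183800 = 0.6589

P(A|B) = 0.6589


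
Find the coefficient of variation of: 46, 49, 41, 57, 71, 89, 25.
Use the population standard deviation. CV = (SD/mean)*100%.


Mean = 54.0000
SD = 19.3538
CV = (19.3538/54.0000)*100 = 35.8405%

CV = 35.8405%


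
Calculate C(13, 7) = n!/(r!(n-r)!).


C(13,7) = 13!/(7! × 6!)
= 6227020800/(5040 × 720)
= 1716

C(13,7) = 1716


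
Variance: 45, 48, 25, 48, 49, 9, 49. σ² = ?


Mean = 39.0000
Squared deviations: 36.0000, 81.0000, 196.0000, 81.0000, 100.0000, 900.0000, 100.0000
Sum = 1494.0000
Variance = 1494.0000/7 = 213.4286

Variance = 213.4286


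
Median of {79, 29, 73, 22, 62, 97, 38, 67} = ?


Sorted: 22, 29, 38, 62, 67, 73, 79, 97
n = 8 (even)
Middle values: 62 and 67
Median = (62+67)/2 = 64.5000

Median = 64.5000


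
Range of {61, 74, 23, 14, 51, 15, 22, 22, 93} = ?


Max = 93, Min = 14
Range = 93 - 14 = 79

Range = 79


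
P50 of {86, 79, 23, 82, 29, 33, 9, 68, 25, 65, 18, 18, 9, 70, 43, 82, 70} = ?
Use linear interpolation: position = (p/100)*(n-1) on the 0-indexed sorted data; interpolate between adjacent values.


Sorted: 9, 9, 18, 18, 23, 25, 29, 33, 43, 65, 68, 70, 70, 79, 82, 82, 86
n = 17
Index = 50/100 * 16 = 8.0000
Lower = data[8] = 43, Upper = data[9] = 65
P50 = 43 + 0*(22) = 43.0000

P50 = 43.0000


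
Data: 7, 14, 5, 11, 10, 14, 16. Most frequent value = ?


Frequencies: 5:1, 7:1, 10:1, 11:1, 14:2, 16:1
Max frequency = 2
Mode = 14

Mode = 14


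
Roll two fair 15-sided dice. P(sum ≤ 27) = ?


Total outcomes = 15×15 = 225
Favorable (sum ≤ 27): 219
P = 219/225 = 0.9733

P = 0.9733


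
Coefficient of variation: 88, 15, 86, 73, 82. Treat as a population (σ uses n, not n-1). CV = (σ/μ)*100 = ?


Mean = 68.8000
SD = 27.3890
CV = (27.3890/68.8000)*100 = 39.8097%

CV = 39.8097%


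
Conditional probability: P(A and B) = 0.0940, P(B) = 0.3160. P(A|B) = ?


P(A|B) = 0.0940/0.3160 = 0.2975

P(A|B) = 0.2975


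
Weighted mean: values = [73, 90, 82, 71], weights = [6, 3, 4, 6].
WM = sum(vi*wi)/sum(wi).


Numerator = 73*6 + 90*3 + 82*4 + 71*6 = 1462
Denominator = 6 + 3 + 4 + 6 = 19
WM = 1462/19 = 76.9474

WM = 76.9474


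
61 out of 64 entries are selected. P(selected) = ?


P = 61/64 = 0.9531

P = 0.9531


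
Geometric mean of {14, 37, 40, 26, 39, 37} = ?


Product = 14 × 37 × 40 × 26 × 39 × 37 = 777372960
GM = 777372960^(1/6) = 30.3230

GM = 30.3230


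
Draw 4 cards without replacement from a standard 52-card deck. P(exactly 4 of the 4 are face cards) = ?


Hypergeometric: P(X=4) = C(12,4)·C(40,0) / C(52,4)
= 495 × 1 / 270725
= 495/270725 = 0.0018

P = 0.0018


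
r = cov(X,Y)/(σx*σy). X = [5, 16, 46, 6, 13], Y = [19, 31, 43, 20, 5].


Mean X = 17.2000, Mean Y = 23.6000
SD X = 14.985326, SD Y = 12.737347
Cov = 144.880000
r = 144.880000/(14.985326*12.737347) = 0.7590

r = 0.7590


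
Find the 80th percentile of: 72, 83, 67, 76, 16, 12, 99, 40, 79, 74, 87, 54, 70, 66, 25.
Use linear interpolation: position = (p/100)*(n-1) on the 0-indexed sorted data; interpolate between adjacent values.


Sorted: 12, 16, 25, 40, 54, 66, 67, 70, 72, 74, 76, 79, 83, 87, 99
n = 15
Index = 80/100 * 14 = 11.2000
Lower = data[11] = 79, Upper = data[12] = 83
P80 = 79 + 0.2000*(4) = 79.8000

P80 = 79.8000


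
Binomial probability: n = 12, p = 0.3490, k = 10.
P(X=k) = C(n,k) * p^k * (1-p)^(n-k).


C(12,10) = 66
p^10 = 2.680737e-05
(1-p)^2 = 0.423801
P = 66 * 2.680737e-05 * 0.423801 = 0.0007

P(X=10) = 0.0007


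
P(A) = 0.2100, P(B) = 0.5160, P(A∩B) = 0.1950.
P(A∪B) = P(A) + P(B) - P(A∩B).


P(A∪B) = 0.2100 + 0.5160 - 0.1950
= 0.7260 - 0.1950
= 0.5310

P(A∪B) = 0.5310


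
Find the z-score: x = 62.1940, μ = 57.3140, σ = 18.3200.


z = (62.1940 - 57.3140)/18.3200
= 4.8800/18.3200
= 0.2664

z = 0.2664


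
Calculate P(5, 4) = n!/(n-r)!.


P(5,4) = 5!/1!
= 120/1
= 120

P(5,4) = 120


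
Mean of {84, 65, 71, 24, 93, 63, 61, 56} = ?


Sum = 84 + 65 + 71 + 24 + 93 + 63 + 61 + 56 = 517
n = 8
Mean = 517/8 = 64.6250

Mean = 64.6250


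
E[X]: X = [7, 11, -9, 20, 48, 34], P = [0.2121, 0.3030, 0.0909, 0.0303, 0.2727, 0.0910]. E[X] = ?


E[X] = 7*0.2121 + 11*0.3030 - 9*0.0909 + 20*0.0303 + 48*0.2727 + 34*0.0910
= 1.4847 + 3.3330 - 0.8181 + 0.6060 + 13.0896 + 3.0940
= 20.7892

E[X] = 20.7892


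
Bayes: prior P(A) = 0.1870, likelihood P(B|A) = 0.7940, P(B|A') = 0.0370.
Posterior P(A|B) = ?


P(B) = P(B|A)*P(A) + P(B|A')*P(A')
= 0.7940*0.1870 + 0.0370*0.8130
= 0.148478 + 0.030081 = 0.178559
P(A|B) = 0.148478/0.178559 = 0.8315

P(A|B) = 0.8315


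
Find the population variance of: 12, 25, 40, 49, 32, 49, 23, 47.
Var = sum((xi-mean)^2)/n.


Mean = 34.6250
Squared deviations: 511.8906, 92.6406, 28.8906, 206.6406, 6.8906, 206.6406, 135.1406, 153.1406
Sum = 1341.8750
Variance = 1341.8750/8 = 167.7344

Variance = 167.7344


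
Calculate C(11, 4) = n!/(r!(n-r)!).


C(11,4) = 11!/(4! × 7!)
= 39916800/(24 × 5040)
= 330

C(11,4) = 330


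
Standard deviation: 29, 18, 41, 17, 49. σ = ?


Mean = 30.8000
Variance = 158.5600
SD = sqrt(158.5600) = 12.5921

SD = 12.5921


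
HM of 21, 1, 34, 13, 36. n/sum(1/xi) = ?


Sum of reciprocals = 1/21 + 1/1 + 1/34 + 1/13 + 1/36 = 1.181732
HM = 5/1.181732 = 4.2311

HM = 4.2311


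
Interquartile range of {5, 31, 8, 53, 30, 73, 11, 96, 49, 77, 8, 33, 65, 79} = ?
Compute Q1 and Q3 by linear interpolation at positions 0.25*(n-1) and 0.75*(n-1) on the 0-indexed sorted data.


Sorted: 5, 8, 8, 11, 30, 31, 33, 49, 53, 65, 73, 77, 79, 96
Q1 (25th %ile) = 15.7500
Q3 (75th %ile) = 71.0000
IQR = 71.0000 - 15.7500 = 55.2500

IQR = 55.2500


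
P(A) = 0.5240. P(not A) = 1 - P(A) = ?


P(not A) = 1 - 0.5240 = 0.4760

P(not A) = 0.4760


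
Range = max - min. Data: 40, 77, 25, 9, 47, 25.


Max = 77, Min = 9
Range = 77 - 9 = 68

Range = 68


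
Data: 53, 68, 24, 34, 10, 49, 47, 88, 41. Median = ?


Sorted: 10, 24, 34, 41, 47, 49, 53, 68, 88
n = 9 (odd)
Middle value = 47

Median = 47


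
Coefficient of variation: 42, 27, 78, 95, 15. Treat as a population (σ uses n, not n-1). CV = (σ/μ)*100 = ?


Mean = 51.4000
SD = 30.3882
CV = (30.3882/51.4000)*100 = 59.1209%

CV = 59.1209%


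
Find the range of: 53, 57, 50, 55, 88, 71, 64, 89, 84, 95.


Max = 95, Min = 50
Range = 95 - 50 = 45

Range = 45


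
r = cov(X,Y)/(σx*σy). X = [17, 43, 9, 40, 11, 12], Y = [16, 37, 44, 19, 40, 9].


Mean X = 22.0000, Mean Y = 27.5000
SD X = 14.023789, SD Y = 13.326040
Cov = -10.500000
r = -10.500000/(14.023789*13.326040) = -0.0562

r = -0.0562


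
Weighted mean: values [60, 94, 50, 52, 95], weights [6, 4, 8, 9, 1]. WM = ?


Numerator = 60*6 + 94*4 + 50*8 + 52*9 + 95*1 = 1699
Denominator = 6 + 4 + 8 + 9 + 1 = 28
WM = 1699/28 = 60.6786

WM = 60.6786


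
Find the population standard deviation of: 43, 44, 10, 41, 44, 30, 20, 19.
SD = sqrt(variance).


Mean = 31.3750
Variance = 160.9844
SD = sqrt(160.9844) = 12.6880

SD = 12.6880


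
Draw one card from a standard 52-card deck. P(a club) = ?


13 clubs in 52 cards
P = 13/52 = 0.2500

P = 0.2500


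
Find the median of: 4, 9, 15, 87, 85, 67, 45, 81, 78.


Sorted: 4, 9, 15, 45, 67, 78, 81, 85, 87
n = 9 (odd)
Middle value = 67

Median = 67


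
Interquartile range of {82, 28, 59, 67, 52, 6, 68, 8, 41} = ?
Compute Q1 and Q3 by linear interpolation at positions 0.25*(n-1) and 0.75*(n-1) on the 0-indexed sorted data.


Sorted: 6, 8, 28, 41, 52, 59, 67, 68, 82
Q1 (25th %ile) = 28.0000
Q3 (75th %ile) = 67.0000
IQR = 67.0000 - 28.0000 = 39.0000

IQR = 39.0000


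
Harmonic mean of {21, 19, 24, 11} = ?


Sum of reciprocals = 1/21 + 1/19 + 1/24 + 1/11 = 0.232826
HM = 4/0.232826 = 17.1802

HM = 17.1802


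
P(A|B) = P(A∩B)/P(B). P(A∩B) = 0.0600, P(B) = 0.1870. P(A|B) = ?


P(A|B) = 0.0600/0.1870 = 0.3209

P(A|B) = 0.3209


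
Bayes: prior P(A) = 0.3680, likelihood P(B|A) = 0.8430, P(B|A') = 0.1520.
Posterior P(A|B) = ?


P(B) = P(B|A)*P(A) + P(B|A')*P(A')
= 0.8430*0.3680 + 0.1520*0.6320
= 0.310224 + 0.096064 = 0.406288
P(A|B) = 0.310224/0.406288 = 0.7636

P(A|B) = 0.7636


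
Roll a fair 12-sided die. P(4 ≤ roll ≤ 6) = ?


Favorable outcomes (4 ≤ roll ≤ 6): 3
Total outcomes = 12
P = 3/12 = 0.2500

P = 0.2500


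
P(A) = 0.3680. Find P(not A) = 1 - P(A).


P(not A) = 1 - 0.3680 = 0.6320

P(not A) = 0.6320


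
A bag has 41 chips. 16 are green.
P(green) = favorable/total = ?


P = 16/41 = 0.3902

P = 0.3902


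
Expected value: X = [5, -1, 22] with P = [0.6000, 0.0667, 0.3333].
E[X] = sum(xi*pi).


E[X] = 5*0.6000 - 1*0.0667 + 22*0.3333
= 3.0000 - 0.0667 + 7.3326
= 10.2659

E[X] = 10.2659


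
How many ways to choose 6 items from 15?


C(15,6) = 15!/(6! × 9!)
= 1307674368000/(720 × 362880)
= 5005

C(15,6) = 5005


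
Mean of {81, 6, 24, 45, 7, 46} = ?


Sum = 81 + 6 + 24 + 45 + 7 + 46 = 209
n = 6
Mean = 209/6 = 34.8333

Mean = 34.8333


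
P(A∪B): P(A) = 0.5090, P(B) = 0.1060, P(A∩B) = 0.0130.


P(A∪B) = 0.5090 + 0.1060 - 0.0130
= 0.6150 - 0.0130
= 0.6020

P(A∪B) = 0.6020


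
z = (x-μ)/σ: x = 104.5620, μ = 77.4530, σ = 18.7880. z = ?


z = (104.5620 - 77.4530)/18.7880
= 27.1090/18.7880
= 1.4429

z = 1.4429


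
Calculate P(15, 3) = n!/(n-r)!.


P(15,3) = 15!/12!
= 1307674368000/479001600
= 2730

P(15,3) = 2730


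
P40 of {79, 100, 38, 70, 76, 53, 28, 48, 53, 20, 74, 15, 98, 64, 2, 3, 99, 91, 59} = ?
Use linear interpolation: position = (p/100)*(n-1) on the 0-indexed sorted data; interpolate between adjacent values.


Sorted: 2, 3, 15, 20, 28, 38, 48, 53, 53, 59, 64, 70, 74, 76, 79, 91, 98, 99, 100
n = 19
Index = 40/100 * 18 = 7.2000
Lower = data[7] = 53, Upper = data[8] = 53
P40 = 53 + 0.2000*(0) = 53.0000

P40 = 53.0000


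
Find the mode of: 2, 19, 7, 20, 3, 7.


Frequencies: 2:1, 3:1, 7:2, 19:1, 20:1
Max frequency = 2
Mode = 7

Mode = 7


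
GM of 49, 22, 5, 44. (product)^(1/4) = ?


Product = 49 × 22 × 5 × 44 = 237160
GM = 237160^(1/4) = 22.0679

GM = 22.0679


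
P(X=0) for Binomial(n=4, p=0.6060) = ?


C(4,0) = 1
p^0 = 1.000000
(1-p)^4 = 0.024098
P = 1 * 1.000000 * 0.024098 = 0.0241

P(X=0) = 0.0241


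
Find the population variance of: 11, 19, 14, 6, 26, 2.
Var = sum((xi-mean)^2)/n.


Mean = 13.0000
Squared deviations: 4.0000, 36.0000, 1.0000, 49.0000, 169.0000, 121.0000
Sum = 380.0000
Variance = 380.0000/6 = 63.3333

Variance = 63.3333


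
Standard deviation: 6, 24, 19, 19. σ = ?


Mean = 17.0000
Variance = 44.5000
SD = sqrt(44.5000) = 6.6708

SD = 6.6708


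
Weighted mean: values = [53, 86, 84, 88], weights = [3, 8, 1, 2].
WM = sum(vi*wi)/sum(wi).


Numerator = 53*3 + 86*8 + 84*1 + 88*2 = 1107
Denominator = 3 + 8 + 1 + 2 = 14
WM = 1107/14 = 79.0714

WM = 79.0714


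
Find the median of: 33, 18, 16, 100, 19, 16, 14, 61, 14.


Sorted: 14, 14, 16, 16, 18, 19, 33, 61, 100
n = 9 (odd)
Middle value = 18

Median = 18


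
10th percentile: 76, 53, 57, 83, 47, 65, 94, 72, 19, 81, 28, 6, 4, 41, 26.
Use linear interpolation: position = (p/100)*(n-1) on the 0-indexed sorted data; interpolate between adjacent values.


Sorted: 4, 6, 19, 26, 28, 41, 47, 53, 57, 65, 72, 76, 81, 83, 94
n = 15
Index = 10/100 * 14 = 1.4000
Lower = data[1] = 6, Upper = data[2] = 19
P10 = 6 + 0.4000*(13) = 11.2000

P10 = 11.2000


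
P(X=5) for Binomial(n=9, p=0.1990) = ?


C(9,5) = 126
p^5 = 0.000312
(1-p)^4 = 0.411652
P = 126 * 0.000312 * 0.411652 = 0.0162

P(X=5) = 0.0162


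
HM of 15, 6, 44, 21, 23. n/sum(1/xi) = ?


Sum of reciprocals = 1/15 + 1/6 + 1/44 + 1/21 + 1/23 = 0.347158
HM = 5/0.347158 = 14.4027

HM = 14.4027


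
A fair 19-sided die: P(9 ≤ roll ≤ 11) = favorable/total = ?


Favorable outcomes (9 ≤ roll ≤ 11): 3
Total outcomes = 19
P = 3/19 = 0.1579

P = 0.1579


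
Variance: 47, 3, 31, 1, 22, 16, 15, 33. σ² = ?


Mean = 21.0000
Squared deviations: 676.0000, 324.0000, 100.0000, 400.0000, 1.0000, 25.0000, 36.0000, 144.0000
Sum = 1706.0000
Variance = 1706.0000/8 = 213.2500

Variance = 213.2500


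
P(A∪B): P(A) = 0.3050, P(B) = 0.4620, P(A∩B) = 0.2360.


P(A∪B) = 0.3050 + 0.4620 - 0.2360
= 0.7670 - 0.2360
= 0.5310

P(A∪B) = 0.5310


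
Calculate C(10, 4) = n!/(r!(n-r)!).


C(10,4) = 10!/(4! × 6!)
= 3628800/(24 × 720)
= 210

C(10,4) = 210


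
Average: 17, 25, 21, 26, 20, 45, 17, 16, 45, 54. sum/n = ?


Sum = 17 + 25 + 21 + 26 + 20 + 45 + 17 + 16 + 45 + 54 = 286
n = 10
Mean = 286/10 = 28.6000

Mean = 28.6000


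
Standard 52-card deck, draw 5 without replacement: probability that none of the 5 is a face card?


P(no face cards) = (40/52) × (39/51) × (38/50) × (37/49) × (36/48)
= 0.2532

P = 0.2532


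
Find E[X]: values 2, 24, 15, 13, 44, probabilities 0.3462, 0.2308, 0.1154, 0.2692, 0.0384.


E[X] = 2*0.3462 + 24*0.2308 + 15*0.1154 + 13*0.2692 + 44*0.0384
= 0.6924 + 5.5392 + 1.7310 + 3.4996 + 1.6896
= 13.1518

E[X] = 13.1518


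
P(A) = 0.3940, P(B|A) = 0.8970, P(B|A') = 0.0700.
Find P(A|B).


P(B) = P(B|A)*P(A) + P(B|A')*P(A')
= 0.8970*0.3940 + 0.0700*0.6060
= 0.353418 + 0.042420 = 0.395838
P(A|B) = 0.353418/0.395838 = 0.8928

P(A|B) = 0.8928


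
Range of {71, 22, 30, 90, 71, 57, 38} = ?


Max = 90, Min = 22
Range = 90 - 22 = 68

Range = 68


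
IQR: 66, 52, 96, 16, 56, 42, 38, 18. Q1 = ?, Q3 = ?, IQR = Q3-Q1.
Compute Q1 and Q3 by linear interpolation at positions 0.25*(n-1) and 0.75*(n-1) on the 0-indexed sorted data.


Sorted: 16, 18, 38, 42, 52, 56, 66, 96
Q1 (25th %ile) = 33.0000
Q3 (75th %ile) = 58.5000
IQR = 58.5000 - 33.0000 = 25.5000

IQR = 25.5000


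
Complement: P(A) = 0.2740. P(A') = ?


P(not A) = 1 - 0.2740 = 0.7260

P(not A) = 0.7260


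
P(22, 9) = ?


P(22,9) = 22!/13!
= 1124000727777607680000/6227020800
= 180503769600

P(22,9) = 180503769600


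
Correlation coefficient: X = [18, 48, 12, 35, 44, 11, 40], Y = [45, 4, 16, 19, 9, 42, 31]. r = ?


Mean X = 29.7143, Mean Y = 23.7143
SD X = 14.508266, SD Y = 14.771733
Cov = -139.367347
r = -139.367347/(14.508266*14.771733) = -0.6503

r = -0.6503


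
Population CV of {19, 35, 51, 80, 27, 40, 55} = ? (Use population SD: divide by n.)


Mean = 43.8571
SD = 18.8105
CV = (18.8105/43.8571)*100 = 42.8905%

CV = 42.8905%


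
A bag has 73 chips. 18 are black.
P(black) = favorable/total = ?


P = 18/73 = 0.2466

P = 0.2466


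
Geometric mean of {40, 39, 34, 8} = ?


Product = 40 × 39 × 34 × 8 = 424320
GM = 424320^(1/4) = 25.5225

GM = 25.5225


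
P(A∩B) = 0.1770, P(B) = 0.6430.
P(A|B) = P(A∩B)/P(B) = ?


P(A|B) = 0.1770/0.6430 = 0.2753

P(A|B) = 0.2753


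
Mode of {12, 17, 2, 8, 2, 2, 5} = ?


Frequencies: 2:3, 5:1, 8:1, 12:1, 17:1
Max frequency = 3
Mode = 2

Mode = 2


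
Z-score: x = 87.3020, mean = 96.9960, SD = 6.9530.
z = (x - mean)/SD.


z = (87.3020 - 96.9960)/6.9530
= -9.6940/6.9530
= -1.3942

z = -1.3942


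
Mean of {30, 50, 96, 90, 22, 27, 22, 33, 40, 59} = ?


Sum = 30 + 50 + 96 + 90 + 22 + 27 + 22 + 33 + 40 + 59 = 469
n = 10
Mean = 469/10 = 46.9000

Mean = 46.9000


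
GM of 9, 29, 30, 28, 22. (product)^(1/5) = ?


Product = 9 × 29 × 30 × 28 × 22 = 4823280
GM = 4823280^(1/5) = 21.7104

GM = 21.7104


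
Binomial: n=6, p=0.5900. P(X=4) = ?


C(6,4) = 15
p^4 = 0.121174
(1-p)^2 = 0.168100
P = 15 * 0.121174 * 0.168100 = 0.3055

P(X=4) = 0.3055


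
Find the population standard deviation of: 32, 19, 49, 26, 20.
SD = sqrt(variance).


Mean = 29.2000
Variance = 119.7600
SD = sqrt(119.7600) = 10.9435

SD = 10.9435


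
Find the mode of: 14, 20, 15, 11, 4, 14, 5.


Frequencies: 4:1, 5:1, 11:1, 14:2, 15:1, 20:1
Max frequency = 2
Mode = 14

Mode = 14


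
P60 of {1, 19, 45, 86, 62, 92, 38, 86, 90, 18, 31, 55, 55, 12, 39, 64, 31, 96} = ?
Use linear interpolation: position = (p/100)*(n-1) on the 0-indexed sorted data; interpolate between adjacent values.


Sorted: 1, 12, 18, 19, 31, 31, 38, 39, 45, 55, 55, 62, 64, 86, 86, 90, 92, 96
n = 18
Index = 60/100 * 17 = 10.2000
Lower = data[10] = 55, Upper = data[11] = 62
P60 = 55 + 0.2000*(7) = 56.4000

P60 = 56.4000


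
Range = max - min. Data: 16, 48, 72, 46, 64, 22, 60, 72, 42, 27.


Max = 72, Min = 16
Range = 72 - 16 = 56

Range = 56


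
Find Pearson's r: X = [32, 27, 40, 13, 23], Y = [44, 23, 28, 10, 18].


Mean X = 27.0000, Mean Y = 24.6000
SD X = 9.011104, SD Y = 11.377170
Cov = 74.400000
r = 74.400000/(9.011104*11.377170) = 0.7257

r = 0.7257


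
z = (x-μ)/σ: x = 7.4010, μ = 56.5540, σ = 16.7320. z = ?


z = (7.4010 - 56.5540)/16.7320
= -49.1530/16.7320
= -2.9377

z = -2.9377


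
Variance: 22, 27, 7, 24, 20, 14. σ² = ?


Mean = 19.0000
Squared deviations: 9.0000, 64.0000, 144.0000, 25.0000, 1.0000, 25.0000
Sum = 268.0000
Variance = 268.0000/6 = 44.6667

Variance = 44.6667


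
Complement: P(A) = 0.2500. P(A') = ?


P(not A) = 1 - 0.2500 = 0.7500

P(not A) = 0.7500


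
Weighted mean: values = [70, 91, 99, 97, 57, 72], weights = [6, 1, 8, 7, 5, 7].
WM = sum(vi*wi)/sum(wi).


Numerator = 70*6 + 91*1 + 99*8 + 97*7 + 57*5 + 72*7 = 2771
Denominator = 6 + 1 + 8 + 7 + 5 + 7 = 34
WM = 2771/34 = 81.5000

WM = 81.5000


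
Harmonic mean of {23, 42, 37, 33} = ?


Sum of reciprocals = 1/23 + 1/42 + 1/37 + 1/33 = 0.124618
HM = 4/0.124618 = 32.0981

HM = 32.0981


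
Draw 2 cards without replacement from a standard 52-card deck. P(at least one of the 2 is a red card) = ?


P(at least one) = 1 - P(none)
P(none) = (26/52) × (25/51) = 0.245098
P(at least one) = 1 - 0.245098 = 0.7549

P = 0.7549


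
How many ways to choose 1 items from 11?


C(11,1) = 11!/(1! × 10!)
= 39916800/(1 × 3628800)
= 11

C(11,1) = 11


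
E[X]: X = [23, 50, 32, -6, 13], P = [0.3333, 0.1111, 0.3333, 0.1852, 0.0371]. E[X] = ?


E[X] = 23*0.3333 + 50*0.1111 + 32*0.3333 - 6*0.1852 + 13*0.0371
= 7.6659 + 5.5550 + 10.6656 - 1.1112 + 0.4823
= 23.2576

E[X] = 23.2576


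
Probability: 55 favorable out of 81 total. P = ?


P = 55/81 = 0.6790

P = 0.6790


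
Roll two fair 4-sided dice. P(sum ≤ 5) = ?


Total outcomes = 4×4 = 16
Favorable (sum ≤ 5): 10
P = 10/16 = 0.6250

P = 0.6250


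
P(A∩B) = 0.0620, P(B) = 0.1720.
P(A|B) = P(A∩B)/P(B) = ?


P(A|B) = 0.0620/0.1720 = 0.3605

P(A|B) = 0.3605


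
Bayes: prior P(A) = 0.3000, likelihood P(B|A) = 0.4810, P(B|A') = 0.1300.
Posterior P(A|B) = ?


P(B) = P(B|A)*P(A) + P(B|A')*P(A')
= 0.4810*0.3000 + 0.1300*0.7000
= 0.144300 + 0.091000 = 0.235300
P(A|B) = 0.144300/0.235300 = 0.6133

P(A|B) = 0.6133


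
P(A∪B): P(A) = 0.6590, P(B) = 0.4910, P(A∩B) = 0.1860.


P(A∪B) = 0.6590 + 0.4910 - 0.1860
= 1.1500 - 0.1860
= 0.9640

P(A∪B) = 0.9640


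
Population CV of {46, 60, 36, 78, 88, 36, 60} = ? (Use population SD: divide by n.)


Mean = 57.7143
SD = 18.5912
CV = (18.5912/57.7143)*100 = 32.2125%

CV = 32.2125%


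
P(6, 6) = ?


P(6,6) = 6!/0!
= 720/1
= 720

P(6,6) = 720


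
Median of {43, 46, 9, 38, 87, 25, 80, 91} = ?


Sorted: 9, 25, 38, 43, 46, 80, 87, 91
n = 8 (even)
Middle values: 43 and 46
Median = (43+46)/2 = 44.5000

Median = 44.5000


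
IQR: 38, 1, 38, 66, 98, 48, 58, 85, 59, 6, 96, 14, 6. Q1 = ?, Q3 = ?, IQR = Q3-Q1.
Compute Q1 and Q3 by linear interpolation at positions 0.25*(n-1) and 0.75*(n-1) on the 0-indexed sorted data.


Sorted: 1, 6, 6, 14, 38, 38, 48, 58, 59, 66, 85, 96, 98
Q1 (25th %ile) = 14.0000
Q3 (75th %ile) = 66.0000
IQR = 66.0000 - 14.0000 = 52.0000

IQR = 52.0000


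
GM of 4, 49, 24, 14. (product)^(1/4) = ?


Product = 4 × 49 × 24 × 14 = 65856
GM = 65856^(1/4) = 16.0195

GM = 16.0195


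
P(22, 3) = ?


P(22,3) = 22!/19!
= 1124000727777607680000/121645100408832000
= 9240

P(22,3) = 9240


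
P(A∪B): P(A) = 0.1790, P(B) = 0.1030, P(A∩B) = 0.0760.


P(A∪B) = 0.1790 + 0.1030 - 0.0760
= 0.2820 - 0.0760
= 0.2060

P(A∪B) = 0.2060


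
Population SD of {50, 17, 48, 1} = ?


Mean = 29.0000
Variance = 432.5000
SD = sqrt(432.5000) = 20.7966

SD = 20.7966


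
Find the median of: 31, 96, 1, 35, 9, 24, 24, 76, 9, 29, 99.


Sorted: 1, 9, 9, 24, 24, 29, 31, 35, 76, 96, 99
n = 11 (odd)
Middle value = 29

Median = 29


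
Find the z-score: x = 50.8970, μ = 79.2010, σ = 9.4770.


z = (50.8970 - 79.2010)/9.4770
= -28.3040/9.4770
= -2.9866

z = -2.9866


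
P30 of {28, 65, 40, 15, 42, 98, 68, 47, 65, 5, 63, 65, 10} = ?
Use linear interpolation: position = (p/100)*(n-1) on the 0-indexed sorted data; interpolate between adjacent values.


Sorted: 5, 10, 15, 28, 40, 42, 47, 63, 65, 65, 65, 68, 98
n = 13
Index = 30/100 * 12 = 3.6000
Lower = data[3] = 28, Upper = data[4] = 40
P30 = 28 + 0.6000*(12) = 35.2000

P30 = 35.2000


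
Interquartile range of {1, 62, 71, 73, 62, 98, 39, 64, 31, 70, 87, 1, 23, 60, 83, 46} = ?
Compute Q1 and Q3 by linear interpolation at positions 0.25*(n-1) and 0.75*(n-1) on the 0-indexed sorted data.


Sorted: 1, 1, 23, 31, 39, 46, 60, 62, 62, 64, 70, 71, 73, 83, 87, 98
Q1 (25th %ile) = 37.0000
Q3 (75th %ile) = 71.5000
IQR = 71.5000 - 37.0000 = 34.5000

IQR = 34.5000


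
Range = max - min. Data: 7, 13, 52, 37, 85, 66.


Max = 85, Min = 7
Range = 85 - 7 = 78

Range = 78


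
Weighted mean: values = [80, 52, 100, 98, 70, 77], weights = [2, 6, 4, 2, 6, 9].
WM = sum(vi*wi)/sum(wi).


Numerator = 80*2 + 52*6 + 100*4 + 98*2 + 70*6 + 77*9 = 2181
Denominator = 2 + 6 + 4 + 2 + 6 + 9 = 29
WM = 2181/29 = 75.2069

WM = 75.2069


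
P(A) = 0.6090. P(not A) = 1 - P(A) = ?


P(not A) = 1 - 0.6090 = 0.3910

P(not A) = 0.3910


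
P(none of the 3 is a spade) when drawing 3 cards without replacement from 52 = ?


P(no spades) = (39/52) × (38/51) × (37/50)
= 0.4135

P = 0.4135


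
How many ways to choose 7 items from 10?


C(10,7) = 10!/(7! × 3!)
= 3628800/(5040 × 6)
= 120

C(10,7) = 120


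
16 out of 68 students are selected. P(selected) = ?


P = 16/68 = 0.2353

P = 0.2353


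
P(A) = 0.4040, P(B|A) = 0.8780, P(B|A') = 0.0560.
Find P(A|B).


P(B) = P(B|A)*P(A) + P(B|A')*P(A')
= 0.8780*0.4040 + 0.0560*0.5960
= 0.354712 + 0.033376 = 0.388088
P(A|B) = 0.354712/0.388088 = 0.9140

P(A|B) = 0.9140


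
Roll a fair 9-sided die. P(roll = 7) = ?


Favorable outcomes (roll = 7): 1
Total outcomes = 9
P = 1/9 = 0.1111

P = 0.1111


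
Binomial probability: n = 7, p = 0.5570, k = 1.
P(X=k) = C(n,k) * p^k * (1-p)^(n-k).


C(7,1) = 7
p^1 = 0.557000
(1-p)^6 = 0.007558
P = 7 * 0.557000 * 0.007558 = 0.0295

P(X=1) = 0.0295


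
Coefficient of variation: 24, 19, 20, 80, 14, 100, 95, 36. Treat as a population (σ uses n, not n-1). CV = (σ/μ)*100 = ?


Mean = 48.5000
SD = 34.3438
CV = (34.3438/48.5000)*100 = 70.8121%

CV = 70.8121%


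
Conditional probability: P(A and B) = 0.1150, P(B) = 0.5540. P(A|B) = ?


P(A|B) = 0.1150/0.5540 = 0.2076

P(A|B) = 0.2076


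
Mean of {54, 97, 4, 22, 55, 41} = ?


Sum = 54 + 97 + 4 + 22 + 55 + 41 = 273
n = 6
Mean = 273/6 = 45.5000

Mean = 45.5000


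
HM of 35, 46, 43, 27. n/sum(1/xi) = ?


Sum of reciprocals = 1/35 + 1/46 + 1/43 + 1/27 = 0.110603
HM = 4/0.110603 = 36.1653

HM = 36.1653


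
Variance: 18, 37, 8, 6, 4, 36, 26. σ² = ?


Mean = 19.2857
Squared deviations: 1.6531, 313.7959, 127.3673, 176.5102, 233.6531, 279.3673, 45.0816
Sum = 1177.4286
Variance = 1177.4286/7 = 168.2041

Variance = 168.2041


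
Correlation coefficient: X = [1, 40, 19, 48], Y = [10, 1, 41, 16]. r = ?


Mean X = 27.0000, Mean Y = 17.0000
SD X = 18.371173, SD Y = 14.849242
Cov = -59.750000
r = -59.750000/(18.371173*14.849242) = -0.2190

r = -0.2190


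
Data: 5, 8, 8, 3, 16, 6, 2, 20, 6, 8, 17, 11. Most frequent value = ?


Frequencies: 2:1, 3:1, 5:1, 6:2, 8:3, 11:1, 16:1, 17:1, 20:1
Max frequency = 3
Mode = 8

Mode = 8


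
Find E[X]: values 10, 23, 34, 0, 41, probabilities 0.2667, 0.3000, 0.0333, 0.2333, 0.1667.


E[X] = 10*0.2667 + 23*0.3000 + 34*0.0333 + 0*0.2333 + 41*0.1667
= 2.6670 + 6.9000 + 1.1322 + 0 + 6.8347
= 17.5339

E[X] = 17.5339


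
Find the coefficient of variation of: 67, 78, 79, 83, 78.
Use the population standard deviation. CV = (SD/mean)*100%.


Mean = 77.0000
SD = 5.3292
CV = (5.3292/77.0000)*100 = 6.9210%

CV = 6.9210%


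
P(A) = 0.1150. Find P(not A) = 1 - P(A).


P(not A) = 1 - 0.1150 = 0.8850

P(not A) = 0.8850


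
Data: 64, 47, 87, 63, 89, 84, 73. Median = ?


Sorted: 47, 63, 64, 73, 84, 87, 89
n = 7 (odd)
Middle value = 73

Median = 73


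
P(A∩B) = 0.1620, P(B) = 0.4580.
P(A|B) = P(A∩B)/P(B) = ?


P(A|B) = 0.1620/0.4580 = 0.3537

P(A|B) = 0.3537


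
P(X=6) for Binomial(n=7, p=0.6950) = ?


C(7,6) = 7
p^6 = 0.112696
(1-p)^1 = 0.305000
P = 7 * 0.112696 * 0.305000 = 0.2406

P(X=6) = 0.2406


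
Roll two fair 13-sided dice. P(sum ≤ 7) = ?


Total outcomes = 13×13 = 169
Favorable (sum ≤ 7): 21
P = 21/169 = 0.1243

P = 0.1243


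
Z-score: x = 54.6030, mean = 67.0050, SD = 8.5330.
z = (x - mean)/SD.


z = (54.6030 - 67.0050)/8.5330
= -12.4020/8.5330
= -1.4534

z = -1.4534


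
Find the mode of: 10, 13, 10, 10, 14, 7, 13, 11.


Frequencies: 7:1, 10:3, 11:1, 13:2, 14:1
Max frequency = 3
Mode = 10

Mode = 10


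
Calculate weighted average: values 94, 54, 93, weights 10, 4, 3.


Numerator = 94*10 + 54*4 + 93*3 = 1435
Denominator = 10 + 4 + 3 = 17
WM = 1435/17 = 84.4118

WM = 84.4118


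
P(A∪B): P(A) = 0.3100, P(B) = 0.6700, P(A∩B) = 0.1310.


P(A∪B) = 0.3100 + 0.6700 - 0.1310
= 0.9800 - 0.1310
= 0.8490

P(A∪B) = 0.8490


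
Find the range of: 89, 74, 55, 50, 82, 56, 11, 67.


Max = 89, Min = 11
Range = 89 - 11 = 78

Range = 78


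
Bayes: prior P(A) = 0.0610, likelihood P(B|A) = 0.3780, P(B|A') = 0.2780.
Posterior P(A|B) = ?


P(B) = P(B|A)*P(A) + P(B|A')*P(A')
= 0.3780*0.0610 + 0.2780*0.9390
= 0.023058 + 0.261042 = 0.284100
P(A|B) = 0.023058/0.284100 = 0.0812

P(A|B) = 0.0812


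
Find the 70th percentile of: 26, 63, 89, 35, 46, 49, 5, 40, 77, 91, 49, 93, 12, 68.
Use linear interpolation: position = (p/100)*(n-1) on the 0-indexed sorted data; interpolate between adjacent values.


Sorted: 5, 12, 26, 35, 40, 46, 49, 49, 63, 68, 77, 89, 91, 93
n = 14
Index = 70/100 * 13 = 9.1000
Lower = data[9] = 68, Upper = data[10] = 77
P70 = 68 + 0.1000*(9) = 68.9000

P70 = 68.9000


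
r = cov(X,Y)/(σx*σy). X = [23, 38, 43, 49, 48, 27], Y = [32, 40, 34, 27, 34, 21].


Mean X = 38.0000, Mean Y = 31.3333
SD X = 9.933110, SD Y = 5.990734
Cov = 16.000000
r = 16.000000/(9.933110*5.990734) = 0.2689

r = 0.2689


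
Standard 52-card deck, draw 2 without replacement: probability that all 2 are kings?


P(all kings) = (4/52) × (3/51)
= 0.0045

P = 0.0045


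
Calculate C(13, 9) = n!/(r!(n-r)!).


C(13,9) = 13!/(9! × 4!)
= 6227020800/(362880 × 24)
= 715

C(13,9) = 715


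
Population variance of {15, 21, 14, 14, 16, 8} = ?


Mean = 14.6667
Squared deviations: 0.1111, 40.1111, 0.4444, 0.4444, 1.7778, 44.4444
Sum = 87.3333
Variance = 87.3333/6 = 14.5556

Variance = 14.5556


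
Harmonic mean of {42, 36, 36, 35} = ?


Sum of reciprocals = 1/42 + 1/36 + 1/36 + 1/35 = 0.107937
HM = 4/0.107937 = 37.0588

HM = 37.0588


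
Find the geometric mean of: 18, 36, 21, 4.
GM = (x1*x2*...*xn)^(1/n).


Product = 18 × 36 × 21 × 4 = 54432
GM = 54432^(1/4) = 15.2744

GM = 15.2744


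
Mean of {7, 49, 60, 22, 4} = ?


Sum = 7 + 49 + 60 + 22 + 4 = 142
n = 5
Mean = 142/5 = 28.4000

Mean = 28.4000


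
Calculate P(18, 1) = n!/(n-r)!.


P(18,1) = 18!/17!
= 6402373705728000/355687428096000
= 18

P(18,1) = 18


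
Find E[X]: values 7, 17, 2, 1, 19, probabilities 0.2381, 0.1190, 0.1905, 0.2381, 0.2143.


E[X] = 7*0.2381 + 17*0.1190 + 2*0.1905 + 1*0.2381 + 19*0.2143
= 1.6667 + 2.0230 + 0.3810 + 0.2381 + 4.0717
= 8.3805

E[X] = 8.3805


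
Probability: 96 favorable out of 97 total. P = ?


P = 96/97 = 0.9897

P = 0.9897


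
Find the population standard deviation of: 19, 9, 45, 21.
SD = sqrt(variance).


Mean = 23.5000
Variance = 174.7500
SD = sqrt(174.7500) = 13.2193

SD = 13.2193


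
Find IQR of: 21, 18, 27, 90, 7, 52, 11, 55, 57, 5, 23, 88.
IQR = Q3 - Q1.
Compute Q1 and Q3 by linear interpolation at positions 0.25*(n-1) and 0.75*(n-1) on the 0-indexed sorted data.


Sorted: 5, 7, 11, 18, 21, 23, 27, 52, 55, 57, 88, 90
Q1 (25th %ile) = 16.2500
Q3 (75th %ile) = 55.5000
IQR = 55.5000 - 16.2500 = 39.2500

IQR = 39.2500


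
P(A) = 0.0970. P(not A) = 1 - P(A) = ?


P(not A) = 1 - 0.0970 = 0.9030

P(not A) = 0.9030


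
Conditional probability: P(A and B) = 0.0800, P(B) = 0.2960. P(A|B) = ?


P(A|B) = 0.0800/0.2960 = 0.2703

P(A|B) = 0.2703


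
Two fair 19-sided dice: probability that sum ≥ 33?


Total outcomes = 19×19 = 361
Favorable (sum ≥ 33): 21
P = 21/361 = 0.0582

P = 0.0582


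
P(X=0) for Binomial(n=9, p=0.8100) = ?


C(9,0) = 1
p^0 = 1.000000
(1-p)^9 = 3.226877e-07
P = 1 * 1.000000 * 3.226877e-07 = 3.2269e-07

P(X=0) = 3.2269e-07


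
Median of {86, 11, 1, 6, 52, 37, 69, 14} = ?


Sorted: 1, 6, 11, 14, 37, 52, 69, 86
n = 8 (even)
Middle values: 14 and 37
Median = (14+37)/2 = 25.5000

Median = 25.5000


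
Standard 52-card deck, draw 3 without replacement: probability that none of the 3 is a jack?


P(no jacks) = (48/52) × (47/51) × (46/50)
= 0.7826

P = 0.7826


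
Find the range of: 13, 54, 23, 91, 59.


Max = 91, Min = 13
Range = 91 - 13 = 78

Range = 78


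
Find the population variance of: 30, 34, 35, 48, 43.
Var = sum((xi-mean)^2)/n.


Mean = 38.0000
Squared deviations: 64.0000, 16.0000, 9.0000, 100.0000, 25.0000
Sum = 214.0000
Variance = 214.0000/5 = 42.8000

Variance = 42.8000


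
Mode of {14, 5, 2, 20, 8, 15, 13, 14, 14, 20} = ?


Frequencies: 2:1, 5:1, 8:1, 13:1, 14:3, 15:1, 20:2
Max frequency = 3
Mode = 14

Mode = 14


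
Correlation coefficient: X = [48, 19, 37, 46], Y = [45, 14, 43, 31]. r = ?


Mean X = 37.5000, Mean Y = 33.2500
SD X = 11.456439, SD Y = 12.336430
Cov = 113.875000
r = 113.875000/(11.456439*12.336430) = 0.8057

r = 0.8057


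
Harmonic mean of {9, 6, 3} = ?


Sum of reciprocals = 1/9 + 1/6 + 1/3 = 0.611111
HM = 3/0.611111 = 4.9091

HM = 4.9091


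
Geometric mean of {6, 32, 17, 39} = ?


Product = 6 × 32 × 17 × 39 = 127296
GM = 127296^(1/4) = 18.8888

GM = 18.8888


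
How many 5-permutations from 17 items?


P(17,5) = 17!/12!
= 355687428096000/479001600
= 742560

P(17,5) = 742560


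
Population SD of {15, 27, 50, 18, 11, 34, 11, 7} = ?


Mean = 21.6250
Variance = 185.4844
SD = sqrt(185.4844) = 13.6193

SD = 13.6193


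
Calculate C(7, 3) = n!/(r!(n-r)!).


C(7,3) = 7!/(3! × 4!)
= 5040/(6 × 24)
= 35

C(7,3) = 35


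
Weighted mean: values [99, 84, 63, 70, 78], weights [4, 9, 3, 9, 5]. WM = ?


Numerator = 99*4 + 84*9 + 63*3 + 70*9 + 78*5 = 2361
Denominator = 4 + 9 + 3 + 9 + 5 = 30
WM = 2361/30 = 78.7000

WM = 78.7000


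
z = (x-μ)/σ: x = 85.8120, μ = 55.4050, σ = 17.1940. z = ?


z = (85.8120 - 55.4050)/17.1940
= 30.4070/17.1940
= 1.7685

z = 1.7685


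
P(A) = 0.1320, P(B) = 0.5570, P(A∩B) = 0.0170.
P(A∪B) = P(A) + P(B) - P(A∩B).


P(A∪B) = 0.1320 + 0.5570 - 0.0170
= 0.6890 - 0.0170
= 0.6720

P(A∪B) = 0.6720


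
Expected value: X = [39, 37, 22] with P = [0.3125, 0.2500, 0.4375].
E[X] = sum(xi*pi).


E[X] = 39*0.3125 + 37*0.2500 + 22*0.4375
= 12.1875 + 9.2500 + 9.6250
= 31.0625

E[X] = 31.0625


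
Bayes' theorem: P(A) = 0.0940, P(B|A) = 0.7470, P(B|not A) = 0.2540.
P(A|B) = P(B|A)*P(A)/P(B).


P(B) = P(B|A)*P(A) + P(B|A')*P(A')
= 0.7470*0.0940 + 0.2540*0.9060
= 0.070218 + 0.230124 = 0.300342
P(A|B) = 0.070218/0.300342 = 0.2338

P(A|B) = 0.2338


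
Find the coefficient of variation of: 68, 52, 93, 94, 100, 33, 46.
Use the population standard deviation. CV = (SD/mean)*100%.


Mean = 69.4286
SD = 24.7147
CV = (24.7147/69.4286)*100 = 35.5973%

CV = 35.5973%


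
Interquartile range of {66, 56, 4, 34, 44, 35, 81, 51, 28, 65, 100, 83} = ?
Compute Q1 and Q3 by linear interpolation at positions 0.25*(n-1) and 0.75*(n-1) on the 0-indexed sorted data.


Sorted: 4, 28, 34, 35, 44, 51, 56, 65, 66, 81, 83, 100
Q1 (25th %ile) = 34.7500
Q3 (75th %ile) = 69.7500
IQR = 69.7500 - 34.7500 = 35.0000

IQR = 35.0000
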